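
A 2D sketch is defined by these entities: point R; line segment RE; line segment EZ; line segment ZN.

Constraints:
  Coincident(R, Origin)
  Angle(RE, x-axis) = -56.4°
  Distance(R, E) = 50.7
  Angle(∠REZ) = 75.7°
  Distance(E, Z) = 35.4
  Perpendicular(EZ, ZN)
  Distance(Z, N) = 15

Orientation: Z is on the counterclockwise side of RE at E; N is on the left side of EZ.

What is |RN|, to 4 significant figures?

41.09

R is at the origin; RE runs at -56.4° with length 50.7, so E = 50.7·(cos -56.4°, sin -56.4°) = (28.06, -42.23). ∠REZ = 75.7°, so EZ runs at -56.4° + (180° − 75.7°) = 47.90° from the x-axis; with |EZ| = 35.4, Z = E + 35.4·(cos 47.90°, sin 47.90°) = (51.79, -15.96). EZ is perpendicular to ZN; with |ZN| = 15.0 on the left of EZ, N = Z + 15.0·(-0.7420, 0.6704) = (40.66, -5.907). Then |RN| = |N − R| = 41.09.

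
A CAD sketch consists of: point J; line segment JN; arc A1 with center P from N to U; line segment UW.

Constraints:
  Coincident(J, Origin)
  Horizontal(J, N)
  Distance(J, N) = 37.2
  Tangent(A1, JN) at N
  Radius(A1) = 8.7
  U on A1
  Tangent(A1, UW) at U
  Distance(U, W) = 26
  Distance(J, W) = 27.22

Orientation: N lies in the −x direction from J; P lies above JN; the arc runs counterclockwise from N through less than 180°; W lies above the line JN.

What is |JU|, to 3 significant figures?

30.6

J is at the origin; JN is horizontal with |JN| = 37.2 and N on the −x side, so N = (-37.2, 0.00). Since A1 is tangent to JN there, PN ⟂ JN, so P = N + (0, 8.7) = (-37.2, 8.70). Since PU ⟂ UW (tangency), |PW| = √(8.7² + 26.0²) = 27.4 regardless of where U sits on A1. So W lies on both circle(J, 27.22) and circle(P, 27.4); the above-JN intersection is W = (-14.0, 23.3). U is the foot of the tangent from W: U = (-30.5, 3.20).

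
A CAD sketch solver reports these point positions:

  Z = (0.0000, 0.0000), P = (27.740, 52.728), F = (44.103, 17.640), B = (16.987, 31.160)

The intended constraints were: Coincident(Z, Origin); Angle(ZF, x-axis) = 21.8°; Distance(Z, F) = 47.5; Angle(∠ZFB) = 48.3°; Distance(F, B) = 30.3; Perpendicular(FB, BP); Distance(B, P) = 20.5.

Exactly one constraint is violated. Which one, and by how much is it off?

Distance(B, P) = 20.5 — off by 3.60.

Z = (0.00, 0.00) ✓; ZF at 21.80° ✓; |ZF| = 47.50 ✓; ∠ZFB = 48.30° ✓; |FB| = 30.30 ✓; ∠(FB, BP) = 90.00° ✓; |BP| = 24.10 ✗.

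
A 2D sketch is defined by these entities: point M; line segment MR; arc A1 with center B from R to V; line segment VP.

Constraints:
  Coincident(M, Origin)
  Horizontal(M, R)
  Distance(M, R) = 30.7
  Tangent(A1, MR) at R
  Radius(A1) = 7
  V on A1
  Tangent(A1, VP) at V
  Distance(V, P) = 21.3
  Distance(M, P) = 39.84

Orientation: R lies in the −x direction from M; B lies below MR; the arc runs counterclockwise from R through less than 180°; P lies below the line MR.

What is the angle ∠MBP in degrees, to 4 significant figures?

93.78°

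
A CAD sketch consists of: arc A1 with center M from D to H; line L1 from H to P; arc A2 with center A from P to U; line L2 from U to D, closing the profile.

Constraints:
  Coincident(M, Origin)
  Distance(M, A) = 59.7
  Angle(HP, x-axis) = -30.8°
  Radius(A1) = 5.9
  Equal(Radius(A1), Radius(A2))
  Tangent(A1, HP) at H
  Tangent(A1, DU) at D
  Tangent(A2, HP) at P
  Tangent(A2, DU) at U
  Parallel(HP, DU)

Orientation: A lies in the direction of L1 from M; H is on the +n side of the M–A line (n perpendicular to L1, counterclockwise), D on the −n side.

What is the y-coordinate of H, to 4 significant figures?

5.068

The slot axis is L1's direction at -30.8°, so u = (cos -30.8°, sin -30.8°) = (0.8590, -0.5120) and n = (−sin -30.8°, cos -30.8°) = (0.5120, 0.8590). M is at the origin and A lies 59.7 along u from M, so A = 59.7·u = (51.28, -30.57). Tangency of A1 to both parallel lines with radius 5.9 puts H and D at M ± 5.9·n: H = (3.021, 5.068), D = (-3.021, -5.068). So H.y = 5.068.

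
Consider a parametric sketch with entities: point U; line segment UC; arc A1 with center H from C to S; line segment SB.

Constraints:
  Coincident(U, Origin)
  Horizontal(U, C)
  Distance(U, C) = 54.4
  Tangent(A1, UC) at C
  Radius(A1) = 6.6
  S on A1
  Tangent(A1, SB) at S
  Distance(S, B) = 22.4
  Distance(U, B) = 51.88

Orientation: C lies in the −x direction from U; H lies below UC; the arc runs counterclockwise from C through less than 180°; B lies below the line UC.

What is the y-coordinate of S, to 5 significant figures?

-11.092

U is at the origin; UC is horizontal with |UC| = 54.4 and C on the −x side, so C = (-54.400, 0.0000). Since A1 is tangent to UC there, HC ⟂ UC, so H = C + (0, -6.6) = (-54.400, -6.6000). Since HS ⟂ SB (tangency), |HB| = √(6.6² + 22.4²) = 23.352 regardless of where S sits on A1. So B lies on both circle(U, 51.88) and circle(H, 23.352); the below-UC intersection is B = (-43.990, -27.503). S is the foot of the tangent from B: S = (-59.235, -11.092).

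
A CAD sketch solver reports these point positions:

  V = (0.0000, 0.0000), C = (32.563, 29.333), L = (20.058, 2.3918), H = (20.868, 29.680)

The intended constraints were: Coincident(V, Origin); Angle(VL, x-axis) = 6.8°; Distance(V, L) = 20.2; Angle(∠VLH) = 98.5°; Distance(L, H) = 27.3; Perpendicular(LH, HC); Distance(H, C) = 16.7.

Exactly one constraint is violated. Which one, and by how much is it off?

Distance(H, C) = 16.7 — off by 5.00.

V = (0.00, 0.00) ✓; VL at 6.800° ✓; |VL| = 20.20 ✓; ∠VLH = 98.50° ✓; |LH| = 27.30 ✓; ∠(LH, HC) = 90.00° ✓; |HC| = 11.70 ✗.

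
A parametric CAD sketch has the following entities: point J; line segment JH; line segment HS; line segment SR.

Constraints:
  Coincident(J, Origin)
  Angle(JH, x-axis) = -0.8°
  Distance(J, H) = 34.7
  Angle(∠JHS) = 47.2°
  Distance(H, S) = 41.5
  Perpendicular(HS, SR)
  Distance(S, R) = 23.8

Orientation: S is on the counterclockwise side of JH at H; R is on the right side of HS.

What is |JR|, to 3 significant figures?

52.4

∠JHS = 47.2°, so HS runs at -0.8° + (180° − 47.2°) = 132° from the x-axis; with |HS| = 41.5, S = H + 41.5·(cos 132°, sin 132°) = (6.93, 30.4). HS ⟂ SR; with |SR| = 23.8 on the right of HS, R = S + 23.8·(0.743, 0.669) = (24.6, 46.3). Then |JR| = |R − J| = 52.4.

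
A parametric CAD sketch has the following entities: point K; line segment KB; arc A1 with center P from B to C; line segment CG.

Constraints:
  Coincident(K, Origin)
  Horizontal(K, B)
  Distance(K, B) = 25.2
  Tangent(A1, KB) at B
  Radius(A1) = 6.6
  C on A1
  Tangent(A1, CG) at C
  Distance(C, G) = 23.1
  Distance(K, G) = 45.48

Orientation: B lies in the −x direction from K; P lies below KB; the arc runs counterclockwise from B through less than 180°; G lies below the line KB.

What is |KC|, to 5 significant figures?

32.171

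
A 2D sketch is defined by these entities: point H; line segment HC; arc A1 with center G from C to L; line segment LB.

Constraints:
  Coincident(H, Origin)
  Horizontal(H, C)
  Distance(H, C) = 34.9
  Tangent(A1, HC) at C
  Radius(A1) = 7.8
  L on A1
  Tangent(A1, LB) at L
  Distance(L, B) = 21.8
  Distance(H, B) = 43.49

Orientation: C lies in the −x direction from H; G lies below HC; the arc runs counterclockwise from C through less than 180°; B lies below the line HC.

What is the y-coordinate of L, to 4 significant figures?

-11.66

H is at the origin; HC is horizontal with |HC| = 34.9 and C on the −x side, so C = (-34.90, 0.000). The tangent condition forces GC to be normal to HC, so G = C + (0, -7.8) = (-34.90, -7.800). Since GL ⟂ LB (tangency), |GB| = √(7.8² + 21.8²) = 23.15 regardless of where L sits on A1. So B lies on both circle(H, 43.49) and circle(G, 23.15); the below-HC intersection is B = (-30.90, -30.60). L is the foot of the tangent from B: L = (-41.68, -11.66).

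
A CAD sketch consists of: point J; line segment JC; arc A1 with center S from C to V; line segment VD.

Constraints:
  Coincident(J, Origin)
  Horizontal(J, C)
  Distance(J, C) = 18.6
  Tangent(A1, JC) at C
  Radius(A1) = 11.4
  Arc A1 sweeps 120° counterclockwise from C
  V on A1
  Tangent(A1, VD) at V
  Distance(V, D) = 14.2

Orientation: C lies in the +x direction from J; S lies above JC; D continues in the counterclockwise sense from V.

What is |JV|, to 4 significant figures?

33.21

J is at the origin; J and C share the same y with |JC| = 18.6 and C on the +x side, so C = (18.60, 0.000). The tangent condition forces SC to be normal to JC, so S = C + (0, 11.4) = (18.60, 11.40). On A1, C sits at bearing -90° from S; a 120° counterclockwise sweep puts V at bearing 30°, so V = S + 11.4·(cos 30°, sin 30°) = (28.47, 17.10). Then |JV| = |V − J| = 33.21.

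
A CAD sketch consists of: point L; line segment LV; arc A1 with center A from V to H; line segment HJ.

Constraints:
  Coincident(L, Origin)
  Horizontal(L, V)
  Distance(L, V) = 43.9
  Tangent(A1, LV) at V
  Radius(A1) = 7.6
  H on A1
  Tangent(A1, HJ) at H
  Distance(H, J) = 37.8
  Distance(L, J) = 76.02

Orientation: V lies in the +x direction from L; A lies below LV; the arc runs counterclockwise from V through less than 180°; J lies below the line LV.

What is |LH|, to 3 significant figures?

40.5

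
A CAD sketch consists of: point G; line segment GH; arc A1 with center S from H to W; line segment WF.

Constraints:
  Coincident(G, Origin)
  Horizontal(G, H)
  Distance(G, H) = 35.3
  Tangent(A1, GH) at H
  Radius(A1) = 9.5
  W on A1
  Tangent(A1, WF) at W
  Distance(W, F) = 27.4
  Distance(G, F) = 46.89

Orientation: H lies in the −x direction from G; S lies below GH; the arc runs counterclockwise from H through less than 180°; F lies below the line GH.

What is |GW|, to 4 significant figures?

45.66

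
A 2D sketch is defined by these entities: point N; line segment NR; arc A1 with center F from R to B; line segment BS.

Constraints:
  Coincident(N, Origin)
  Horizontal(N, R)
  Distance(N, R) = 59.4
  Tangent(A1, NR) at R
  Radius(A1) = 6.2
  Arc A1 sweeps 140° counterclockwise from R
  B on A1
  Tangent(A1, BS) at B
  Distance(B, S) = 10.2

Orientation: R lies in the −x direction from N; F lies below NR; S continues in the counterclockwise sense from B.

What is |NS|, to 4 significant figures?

58.26

N is at the origin; NR is horizontal with |NR| = 59.4 and R on the −x side, so R = (-59.40, 0.000). Since A1 is tangent to NR there, FR ⟂ NR, so F = R + (0, -6.2) = (-59.40, -6.200). On A1, R sits at bearing 90° from F; a 140° counterclockwise sweep puts B at bearing 230°, so B = F + 6.2·(cos 230°, sin 230°) = (-63.39, -10.95). Tangency of A1 to BS means the radius FB is perpendicular to BS, so BS runs along (−sin 230°, cos 230°); with |BS| = 10.2, S = (-55.57, -17.51). Then |NS| = |S − N| = 58.26.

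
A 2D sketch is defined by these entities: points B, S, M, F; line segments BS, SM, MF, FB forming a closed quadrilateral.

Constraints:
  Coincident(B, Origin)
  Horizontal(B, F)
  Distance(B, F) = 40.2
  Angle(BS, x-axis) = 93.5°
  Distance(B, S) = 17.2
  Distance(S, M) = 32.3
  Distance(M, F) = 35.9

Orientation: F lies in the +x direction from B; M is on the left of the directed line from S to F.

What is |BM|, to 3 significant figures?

42.8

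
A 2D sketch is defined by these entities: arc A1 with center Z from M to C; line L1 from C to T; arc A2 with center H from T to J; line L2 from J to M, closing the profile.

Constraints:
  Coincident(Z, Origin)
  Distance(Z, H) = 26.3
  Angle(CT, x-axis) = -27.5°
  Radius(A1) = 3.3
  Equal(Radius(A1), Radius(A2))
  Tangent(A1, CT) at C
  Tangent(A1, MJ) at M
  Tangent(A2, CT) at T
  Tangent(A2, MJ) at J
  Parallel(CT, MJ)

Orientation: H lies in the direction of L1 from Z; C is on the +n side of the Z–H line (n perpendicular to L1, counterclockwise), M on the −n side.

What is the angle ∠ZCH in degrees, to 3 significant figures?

82.8°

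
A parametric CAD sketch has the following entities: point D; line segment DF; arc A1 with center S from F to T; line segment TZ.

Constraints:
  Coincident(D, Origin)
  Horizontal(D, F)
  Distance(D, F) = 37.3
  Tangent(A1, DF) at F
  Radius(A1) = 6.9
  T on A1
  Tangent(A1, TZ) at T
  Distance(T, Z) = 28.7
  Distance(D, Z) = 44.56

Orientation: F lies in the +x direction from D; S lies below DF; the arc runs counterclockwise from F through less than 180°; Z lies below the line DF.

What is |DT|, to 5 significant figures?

31.067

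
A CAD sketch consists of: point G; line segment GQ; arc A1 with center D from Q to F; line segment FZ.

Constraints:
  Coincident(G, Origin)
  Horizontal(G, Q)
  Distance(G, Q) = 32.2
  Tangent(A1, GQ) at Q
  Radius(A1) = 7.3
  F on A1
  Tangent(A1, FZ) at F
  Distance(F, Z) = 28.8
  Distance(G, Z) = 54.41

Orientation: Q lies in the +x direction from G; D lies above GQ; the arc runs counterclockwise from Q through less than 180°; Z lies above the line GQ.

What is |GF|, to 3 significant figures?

40.1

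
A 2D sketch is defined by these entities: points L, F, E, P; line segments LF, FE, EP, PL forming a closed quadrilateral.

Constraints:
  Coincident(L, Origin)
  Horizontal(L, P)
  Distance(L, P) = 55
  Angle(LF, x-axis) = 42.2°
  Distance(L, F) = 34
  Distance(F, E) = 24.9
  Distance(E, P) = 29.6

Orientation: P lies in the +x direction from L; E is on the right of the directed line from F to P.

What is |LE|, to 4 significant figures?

25.55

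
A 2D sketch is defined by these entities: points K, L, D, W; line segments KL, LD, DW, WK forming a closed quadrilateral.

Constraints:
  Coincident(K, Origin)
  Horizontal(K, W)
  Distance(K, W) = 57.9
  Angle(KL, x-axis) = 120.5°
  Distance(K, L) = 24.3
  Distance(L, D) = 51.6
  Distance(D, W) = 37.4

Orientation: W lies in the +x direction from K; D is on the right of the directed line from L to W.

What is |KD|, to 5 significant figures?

28.671

K is at the origin; K and W share the same y with |KW| = 57.9 and W in +x, so W = (57.9, 0). KL runs at 120.5° with |KL| = 24.3, so L = (-12.333, 20.938). D is determined by |LD| = 51.6 and |DW| = 37.4 together: it lies at the intersection of circle(L, 51.6) and circle(W, 37.4). With |LW| = 73.288, the foot of the radical line on LW is 45.266 from L and the perpendicular offset is √(51.6² − 45.266²) = 24.770. Taking the right-of-LW solution: D = (23.970, -15.732).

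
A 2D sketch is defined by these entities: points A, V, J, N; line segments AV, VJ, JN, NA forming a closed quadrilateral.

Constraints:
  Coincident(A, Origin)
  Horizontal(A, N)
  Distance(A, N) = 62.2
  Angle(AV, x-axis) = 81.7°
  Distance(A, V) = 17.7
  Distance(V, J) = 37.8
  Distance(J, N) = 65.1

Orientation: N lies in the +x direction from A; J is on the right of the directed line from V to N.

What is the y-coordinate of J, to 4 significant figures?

-20.22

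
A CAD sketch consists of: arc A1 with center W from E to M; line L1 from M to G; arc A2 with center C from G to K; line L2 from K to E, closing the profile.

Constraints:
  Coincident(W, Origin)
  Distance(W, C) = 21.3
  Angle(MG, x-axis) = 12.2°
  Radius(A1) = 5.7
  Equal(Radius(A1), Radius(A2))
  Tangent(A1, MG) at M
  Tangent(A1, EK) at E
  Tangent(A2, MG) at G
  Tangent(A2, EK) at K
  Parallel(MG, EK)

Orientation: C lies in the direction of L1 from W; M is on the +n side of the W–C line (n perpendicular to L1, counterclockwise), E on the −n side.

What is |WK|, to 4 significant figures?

22.05

Tangency of A1 to both parallel lines with radius 5.7 puts M and E at W ± 5.7·n: M = (-1.205, 5.571), E = (1.205, -5.571). Equal radii place G and K the same way about C: G = C + 5.7·n = (19.61, 10.07), K = C − 5.7·n = (22.02, -1.070). Then |WK| = |K − W| = 22.05.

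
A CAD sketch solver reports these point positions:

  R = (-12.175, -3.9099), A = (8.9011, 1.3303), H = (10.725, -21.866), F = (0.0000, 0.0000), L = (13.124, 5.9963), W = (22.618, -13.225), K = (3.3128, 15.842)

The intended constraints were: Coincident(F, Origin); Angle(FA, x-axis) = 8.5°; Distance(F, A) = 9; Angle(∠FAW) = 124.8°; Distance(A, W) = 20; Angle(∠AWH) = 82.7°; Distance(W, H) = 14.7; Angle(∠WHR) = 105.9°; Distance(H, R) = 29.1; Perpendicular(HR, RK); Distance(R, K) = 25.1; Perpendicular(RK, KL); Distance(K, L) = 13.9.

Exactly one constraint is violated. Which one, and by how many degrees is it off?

Perpendicular(RK, KL) — off by 7.00°.

F = (0.00, 0.00) ✓; FA at 8.500° ✓; |FA| = 9.000 ✓; ∠FAW = 124.8° ✓; |AW| = 20.00 ✓; ∠AWH = 82.70° ✓; |WH| = 14.70 ✓; ∠WHR = 105.9° ✓; |HR| = 29.10 ✓; ∠(HR, RK) = 90.00° ✓; |RK| = 25.10 ✓; ∠(RK, KL) = 97.00° ✗; |KL| = 13.90 ✓.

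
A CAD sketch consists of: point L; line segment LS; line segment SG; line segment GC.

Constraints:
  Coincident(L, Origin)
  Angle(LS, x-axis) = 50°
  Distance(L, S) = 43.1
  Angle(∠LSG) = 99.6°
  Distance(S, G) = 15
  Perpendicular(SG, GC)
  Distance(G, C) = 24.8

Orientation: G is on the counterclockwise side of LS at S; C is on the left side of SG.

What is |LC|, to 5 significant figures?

28.381

L is at the origin; LS runs at 50.0° with length 43.1, so S = 43.1·(cos 50.0°, sin 50.0°) = (27.704, 33.017). ∠LSG = 99.6°, so SG runs at 50.0° + (180° − 99.6°) = 130.40° from the x-axis; with |SG| = 15.0, G = S + 15.0·(cos 130.40°, sin 130.40°) = (17.982, 44.440). The perpendicularity gives GC at right angles to SG; with |GC| = 24.8 on the left of SG, C = G + 24.8·(-0.76154, -0.64812) = (-0.90380, 28.366). Then |LC| = |C − L| = 28.381.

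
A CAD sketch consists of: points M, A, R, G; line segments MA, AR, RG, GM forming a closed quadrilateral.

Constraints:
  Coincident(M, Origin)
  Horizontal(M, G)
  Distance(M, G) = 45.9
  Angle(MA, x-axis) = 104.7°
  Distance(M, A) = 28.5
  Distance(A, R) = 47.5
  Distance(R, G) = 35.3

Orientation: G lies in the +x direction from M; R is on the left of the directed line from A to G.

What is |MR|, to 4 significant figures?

52.78

Checks: |AR| = 47.50 ✓; |RG| = 35.30 ✓.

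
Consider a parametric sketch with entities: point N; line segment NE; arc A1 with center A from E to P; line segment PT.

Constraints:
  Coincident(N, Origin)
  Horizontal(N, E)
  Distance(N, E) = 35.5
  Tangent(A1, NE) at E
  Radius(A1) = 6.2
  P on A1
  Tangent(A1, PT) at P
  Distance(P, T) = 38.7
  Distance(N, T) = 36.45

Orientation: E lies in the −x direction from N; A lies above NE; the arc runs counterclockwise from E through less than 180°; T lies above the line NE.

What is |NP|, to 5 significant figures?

30.433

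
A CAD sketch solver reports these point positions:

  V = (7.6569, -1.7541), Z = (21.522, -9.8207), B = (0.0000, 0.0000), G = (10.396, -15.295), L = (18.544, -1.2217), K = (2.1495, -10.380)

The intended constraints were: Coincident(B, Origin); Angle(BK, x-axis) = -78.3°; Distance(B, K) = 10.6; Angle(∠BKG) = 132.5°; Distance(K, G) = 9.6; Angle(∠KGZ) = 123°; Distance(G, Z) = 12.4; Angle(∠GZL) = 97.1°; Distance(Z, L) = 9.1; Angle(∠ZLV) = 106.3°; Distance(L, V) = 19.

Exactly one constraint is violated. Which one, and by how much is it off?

Distance(L, V) = 19 — off by 8.10.

B = (0.00, 0.00) ✓; BK at -78.30° ✓; |BK| = 10.60 ✓; ∠BKG = 132.5° ✓; |KG| = 9.600 ✓; ∠KGZ = 123.0° ✓; |GZ| = 12.40 ✓; ∠GZL = 97.10° ✓; |ZL| = 9.100 ✓; ∠ZLV = 106.3° ✓; |LV| = 10.90 ✗.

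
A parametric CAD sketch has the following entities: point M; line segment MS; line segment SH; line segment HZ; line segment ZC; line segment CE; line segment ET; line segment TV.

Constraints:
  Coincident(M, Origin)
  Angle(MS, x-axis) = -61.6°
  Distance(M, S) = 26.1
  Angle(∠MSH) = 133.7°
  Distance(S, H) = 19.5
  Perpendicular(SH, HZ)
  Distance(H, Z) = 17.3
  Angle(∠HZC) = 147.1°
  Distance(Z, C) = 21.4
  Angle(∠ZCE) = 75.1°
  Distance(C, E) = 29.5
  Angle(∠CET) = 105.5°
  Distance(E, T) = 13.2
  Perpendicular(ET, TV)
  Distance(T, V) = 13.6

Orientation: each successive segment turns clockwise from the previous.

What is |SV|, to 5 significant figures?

11.593

M is at the origin; MS runs at -61.6° with length 26.1, so S = (12.414, -22.959). ∠MSH = 133.7° gives SH at -107.90° from the x-axis; with |SH| = 19.5, H = (6.4203, -41.515). The perpendicularity gives HZ at right angles to SH, so HZ runs at 162.10°; with |HZ| = 17.3, Z = (-10.042, -36.198). ∠HZC = 147.1° gives ZC at 129.20° from the x-axis; with |ZC| = 21.4, C = (-23.568, -19.614). ∠ZCE = 75.1° gives CE at 24.300° from the x-axis; with |CE| = 29.5, E = (3.3187, -7.4742). ∠CET = 105.5° gives ET at -50.200° from the x-axis; with |ET| = 13.2, T = (11.768, -17.616). The perpendicularity gives TV at right angles to ET, so TV runs at -140.20°; with |TV| = 13.6, V = (1.3195, -26.321). Then |SV| = |V − S| = 11.593.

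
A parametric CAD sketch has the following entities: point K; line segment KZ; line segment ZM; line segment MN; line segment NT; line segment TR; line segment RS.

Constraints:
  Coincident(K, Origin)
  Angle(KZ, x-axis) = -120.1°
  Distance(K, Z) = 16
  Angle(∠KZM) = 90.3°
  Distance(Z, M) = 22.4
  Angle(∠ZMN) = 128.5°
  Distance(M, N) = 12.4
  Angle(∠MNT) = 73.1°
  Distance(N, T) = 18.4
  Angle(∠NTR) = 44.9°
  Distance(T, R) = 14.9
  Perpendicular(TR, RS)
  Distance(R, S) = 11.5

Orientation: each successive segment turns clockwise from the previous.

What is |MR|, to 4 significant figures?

4.450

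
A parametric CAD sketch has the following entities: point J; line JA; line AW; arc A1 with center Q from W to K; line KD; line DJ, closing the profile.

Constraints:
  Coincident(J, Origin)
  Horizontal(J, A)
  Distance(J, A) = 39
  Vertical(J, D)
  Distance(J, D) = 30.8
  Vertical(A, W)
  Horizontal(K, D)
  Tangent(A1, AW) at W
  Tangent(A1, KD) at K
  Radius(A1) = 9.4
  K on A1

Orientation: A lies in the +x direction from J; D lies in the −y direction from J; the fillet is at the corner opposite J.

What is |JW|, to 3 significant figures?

44.5

The virtual corner opposite J is at (39.0, -30.8). A1 meets AW tangentially, so QW is at right angles to AW and the tangent condition forces QK to be normal to KD, with radius 9.4, so the center Q sits 9.4 in from both sides at Q = (29.6, -21.4). That places the tangent points at W = (39.0, -21.4) on AW and K = (29.6, -30.8) on KD. Then |JW| = |W − J| = 44.5.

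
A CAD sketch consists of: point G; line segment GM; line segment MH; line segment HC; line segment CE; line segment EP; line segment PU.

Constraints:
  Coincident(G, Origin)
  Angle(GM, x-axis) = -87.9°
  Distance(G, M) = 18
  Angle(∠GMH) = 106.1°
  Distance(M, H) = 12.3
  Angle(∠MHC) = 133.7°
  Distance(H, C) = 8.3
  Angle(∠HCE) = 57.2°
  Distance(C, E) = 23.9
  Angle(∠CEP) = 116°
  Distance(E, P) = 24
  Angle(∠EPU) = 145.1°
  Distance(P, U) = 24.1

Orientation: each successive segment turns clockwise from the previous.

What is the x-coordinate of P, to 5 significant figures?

22.220

G is at the origin; GM runs at -87.9° with length 18.0, so M = (0.65959, -17.988). ∠GMH = 106.1° gives MH at -161.80° from the x-axis; with |MH| = 12.3, H = (-11.025, -21.830). ∠MHC = 133.7° gives HC at 151.90° from the x-axis; with |HC| = 8.3, C = (-18.347, -17.920). ∠HCE = 57.2° gives CE at 29.100° from the x-axis; with |CE| = 23.9, E = (2.5364, -6.2968). ∠CEP = 116.0° gives EP at -34.900° from the x-axis; with |EP| = 24.0, P = (22.220, -20.028). So P.x = 22.220.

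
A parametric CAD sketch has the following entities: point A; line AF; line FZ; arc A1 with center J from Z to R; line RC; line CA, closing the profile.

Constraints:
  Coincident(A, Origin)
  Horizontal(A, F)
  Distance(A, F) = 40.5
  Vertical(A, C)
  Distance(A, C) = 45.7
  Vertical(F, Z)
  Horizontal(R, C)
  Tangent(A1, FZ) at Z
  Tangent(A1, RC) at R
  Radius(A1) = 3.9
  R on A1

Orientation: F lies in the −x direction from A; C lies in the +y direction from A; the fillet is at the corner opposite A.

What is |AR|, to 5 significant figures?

58.550

A is at the origin; AF is horizontal with |AF| = 40.5 and F on the −x side, so F = (-40.500, 0.0000). A and C share the same x with |AC| = 45.7 and C on the +y side, so C = (0.0000, 45.700). The virtual corner opposite A is at (-40.500, 45.700). The tangent condition forces JZ to be normal to FZ and the tangent condition forces JR to be normal to RC, with radius 3.9, so the center J sits 3.9 in from both sides at J = (-36.600, 41.800). That places the tangent points at Z = (-40.500, 41.800) on FZ and R = (-36.600, 45.700) on RC. Then |AR| = |R − A| = 58.550.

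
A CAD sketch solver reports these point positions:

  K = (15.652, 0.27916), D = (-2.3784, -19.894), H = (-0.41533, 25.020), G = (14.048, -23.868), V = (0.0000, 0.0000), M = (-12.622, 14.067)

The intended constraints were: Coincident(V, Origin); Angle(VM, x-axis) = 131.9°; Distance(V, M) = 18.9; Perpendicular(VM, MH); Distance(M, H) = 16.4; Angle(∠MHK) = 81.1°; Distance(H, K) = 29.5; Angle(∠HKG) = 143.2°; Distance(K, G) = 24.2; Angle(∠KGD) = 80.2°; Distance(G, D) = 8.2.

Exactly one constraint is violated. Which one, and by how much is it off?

Distance(G, D) = 8.2 — off by 8.70.

V = (0.00, 0.00) ✓; VM at 131.9° ✓; |VM| = 18.90 ✓; ∠(VM, MH) = 90.00° ✓; |MH| = 16.40 ✓; ∠MHK = 81.10° ✓; |HK| = 29.50 ✓; ∠HKG = 143.2° ✓; |KG| = 24.20 ✓; ∠KGD = 80.20° ✓; |GD| = 16.90 ✗.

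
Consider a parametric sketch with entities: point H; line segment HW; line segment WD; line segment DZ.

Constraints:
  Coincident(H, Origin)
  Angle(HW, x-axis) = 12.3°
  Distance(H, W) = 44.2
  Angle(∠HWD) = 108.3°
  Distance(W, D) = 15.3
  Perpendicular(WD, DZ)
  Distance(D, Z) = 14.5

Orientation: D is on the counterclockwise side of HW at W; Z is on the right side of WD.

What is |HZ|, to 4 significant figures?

63.56

∠HWD = 108.3°, so WD runs at 12.3° + (180° − 108.3°) = 84.00° from the x-axis; with |WD| = 15.3, D = W + 15.3·(cos 84.00°, sin 84.00°) = (44.78, 24.63). The perpendicularity gives DZ at right angles to WD; with |DZ| = 14.5 on the right of WD, Z = D + 14.5·(0.9945, -0.1045) = (59.21, 23.12). Then |HZ| = |Z − H| = 63.56.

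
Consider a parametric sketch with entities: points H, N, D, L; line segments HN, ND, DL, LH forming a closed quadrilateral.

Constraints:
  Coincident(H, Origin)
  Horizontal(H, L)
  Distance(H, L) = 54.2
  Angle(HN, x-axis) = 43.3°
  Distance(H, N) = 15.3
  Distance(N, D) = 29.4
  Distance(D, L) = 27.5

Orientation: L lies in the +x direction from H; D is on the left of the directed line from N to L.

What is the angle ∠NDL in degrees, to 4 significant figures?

102.3°

H is at the origin; H and L share the same y with |HL| = 54.2 and L in +x, so L = (54.2, 0). HN runs at 43.3° with |HN| = 15.3, so N = (11.13, 10.49). D is determined by |ND| = 29.4 and |DL| = 27.5 together: it lies at the intersection of circle(N, 29.4) and circle(L, 27.5). With |NL| = 44.32, the foot of the radical line on NL is 23.38 from N and the perpendicular offset is √(29.4² − 23.38²) = 17.82. Taking the left-of-NL solution: D = (38.07, 22.27).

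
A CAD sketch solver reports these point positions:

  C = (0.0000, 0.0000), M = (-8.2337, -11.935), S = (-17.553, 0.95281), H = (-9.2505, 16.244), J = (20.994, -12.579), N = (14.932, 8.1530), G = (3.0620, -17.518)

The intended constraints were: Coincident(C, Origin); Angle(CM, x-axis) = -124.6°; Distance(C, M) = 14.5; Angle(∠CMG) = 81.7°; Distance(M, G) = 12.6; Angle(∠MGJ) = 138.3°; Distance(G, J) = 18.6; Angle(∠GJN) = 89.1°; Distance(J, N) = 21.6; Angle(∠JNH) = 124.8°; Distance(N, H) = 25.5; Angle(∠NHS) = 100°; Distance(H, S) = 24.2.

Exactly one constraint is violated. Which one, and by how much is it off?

Distance(H, S) = 24.2 — off by 6.80.

C = (0.00, 0.00) ✓; CM at -124.6° ✓; |CM| = 14.50 ✓; ∠CMG = 81.70° ✓; |MG| = 12.60 ✓; ∠MGJ = 138.3° ✓; |GJ| = 18.60 ✓; ∠GJN = 89.10° ✓; |JN| = 21.60 ✓; ∠JNH = 124.8° ✓; |NH| = 25.50 ✓; ∠NHS = 100.0° ✓; |HS| = 17.40 ✗.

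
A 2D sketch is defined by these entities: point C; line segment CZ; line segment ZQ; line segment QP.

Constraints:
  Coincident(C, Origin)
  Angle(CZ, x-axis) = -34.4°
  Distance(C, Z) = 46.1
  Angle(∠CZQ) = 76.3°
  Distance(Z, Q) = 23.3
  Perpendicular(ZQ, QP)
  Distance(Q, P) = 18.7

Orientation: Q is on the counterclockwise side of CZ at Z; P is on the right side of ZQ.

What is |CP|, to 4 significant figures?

64.68

C is at the origin; CZ runs at -34.4° with length 46.1, so Z = 46.1·(cos -34.4°, sin -34.4°) = (38.04, -26.04). ∠CZQ = 76.3°, so ZQ runs at -34.4° + (180° − 76.3°) = 69.30° from the x-axis; with |ZQ| = 23.3, Q = Z + 23.3·(cos 69.30°, sin 69.30°) = (46.27, -4.249). The perpendicularity gives QP at right angles to ZQ; with |QP| = 18.7 on the right of ZQ, P = Q + 18.7·(0.9354, -0.3535) = (63.77, -10.86). Then |CP| = |P − C| = 64.68.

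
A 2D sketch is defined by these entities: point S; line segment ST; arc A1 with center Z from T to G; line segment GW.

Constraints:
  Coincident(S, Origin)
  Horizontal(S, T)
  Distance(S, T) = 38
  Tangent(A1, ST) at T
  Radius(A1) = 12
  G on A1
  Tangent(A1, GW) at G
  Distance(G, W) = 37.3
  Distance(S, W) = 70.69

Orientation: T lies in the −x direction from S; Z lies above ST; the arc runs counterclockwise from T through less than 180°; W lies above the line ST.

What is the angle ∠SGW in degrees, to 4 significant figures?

161.3°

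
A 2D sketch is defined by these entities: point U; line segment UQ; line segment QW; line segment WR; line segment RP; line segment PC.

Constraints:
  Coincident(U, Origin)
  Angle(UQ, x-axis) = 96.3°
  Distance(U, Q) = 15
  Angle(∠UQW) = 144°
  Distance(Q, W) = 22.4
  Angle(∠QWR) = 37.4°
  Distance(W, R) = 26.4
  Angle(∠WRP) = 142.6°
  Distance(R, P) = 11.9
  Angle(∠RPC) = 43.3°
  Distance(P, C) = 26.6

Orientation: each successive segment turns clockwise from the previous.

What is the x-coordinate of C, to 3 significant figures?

0.839

U is at the origin; UQ runs at 96.3° with length 15.0, so Q = (-1.65, 14.9). ∠UQW = 144.0° gives QW at 60.3° from the x-axis; with |QW| = 22.4, W = (9.45, 34.4). ∠QWR = 37.4° gives WR at -82.3° from the x-axis; with |WR| = 26.4, R = (13.0, 8.20). ∠WRP = 142.6° gives RP at -120° from the x-axis; with |RP| = 11.9, P = (7.09, -2.13). ∠RPC = 43.3° gives PC at 104° from the x-axis; with |PC| = 26.6, C = (0.839, 23.7). So C.x = 0.839.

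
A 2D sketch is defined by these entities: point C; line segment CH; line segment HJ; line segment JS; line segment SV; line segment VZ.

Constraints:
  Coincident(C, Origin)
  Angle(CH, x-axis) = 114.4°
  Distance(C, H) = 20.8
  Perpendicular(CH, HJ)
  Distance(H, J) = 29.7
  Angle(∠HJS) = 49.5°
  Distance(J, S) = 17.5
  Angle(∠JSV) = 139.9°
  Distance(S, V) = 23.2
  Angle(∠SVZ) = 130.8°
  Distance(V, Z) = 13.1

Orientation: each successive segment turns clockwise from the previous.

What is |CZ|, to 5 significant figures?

18.970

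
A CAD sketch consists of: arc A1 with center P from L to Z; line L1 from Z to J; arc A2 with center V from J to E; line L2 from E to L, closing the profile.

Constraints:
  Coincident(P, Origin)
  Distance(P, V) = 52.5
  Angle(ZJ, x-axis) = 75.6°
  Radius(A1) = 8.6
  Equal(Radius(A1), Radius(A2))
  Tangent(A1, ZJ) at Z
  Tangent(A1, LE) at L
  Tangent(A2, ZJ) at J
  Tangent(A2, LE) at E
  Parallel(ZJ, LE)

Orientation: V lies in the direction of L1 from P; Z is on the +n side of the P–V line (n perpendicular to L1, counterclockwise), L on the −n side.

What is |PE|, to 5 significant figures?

53.200

The slot axis is L1's direction at 75.6°, so u = (cos 75.6°, sin 75.6°) = (0.24869, 0.96858) and n = (−sin 75.6°, cos 75.6°) = (-0.96858, 0.24869). P is at the origin and V lies 52.5 along u from P, so V = 52.5·u = (13.056, 50.851). Tangency of A1 to both parallel lines with radius 8.6 puts Z and L at P ± 8.6·n: Z = (-8.3298, 2.1387), L = (8.3298, -2.1387). Equal radii place J and E the same way about V: J = V + 8.6·n = (4.7264, 52.989), E = V − 8.6·n = (21.386, 48.712). Then |PE| = |E − P| = 53.200.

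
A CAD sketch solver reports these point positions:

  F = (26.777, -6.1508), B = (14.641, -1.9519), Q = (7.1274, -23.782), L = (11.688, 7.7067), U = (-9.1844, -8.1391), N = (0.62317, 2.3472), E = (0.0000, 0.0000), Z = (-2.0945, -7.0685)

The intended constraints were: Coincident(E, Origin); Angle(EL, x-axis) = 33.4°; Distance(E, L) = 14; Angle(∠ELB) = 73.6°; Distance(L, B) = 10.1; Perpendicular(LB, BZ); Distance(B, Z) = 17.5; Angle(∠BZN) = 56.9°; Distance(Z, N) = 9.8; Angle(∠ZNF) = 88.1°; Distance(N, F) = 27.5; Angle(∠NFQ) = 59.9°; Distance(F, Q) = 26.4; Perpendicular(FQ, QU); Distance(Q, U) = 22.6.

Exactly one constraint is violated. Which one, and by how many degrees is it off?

Perpendicular(FQ, QU) — off by 4.30°.

E = (0.00, 0.00) ✓; EL at 33.40° ✓; |EL| = 14.00 ✓; ∠ELB = 73.60° ✓; |LB| = 10.10 ✓; ∠(LB, BZ) = 90.00° ✓; |BZ| = 17.50 ✓; ∠BZN = 56.90° ✓; |ZN| = 9.800 ✓; ∠ZNF = 88.10° ✓; |NF| = 27.50 ✓; ∠NFQ = 59.90° ✓; |FQ| = 26.40 ✓; ∠(FQ, QU) = 85.70° ✗; |QU| = 22.60 ✓.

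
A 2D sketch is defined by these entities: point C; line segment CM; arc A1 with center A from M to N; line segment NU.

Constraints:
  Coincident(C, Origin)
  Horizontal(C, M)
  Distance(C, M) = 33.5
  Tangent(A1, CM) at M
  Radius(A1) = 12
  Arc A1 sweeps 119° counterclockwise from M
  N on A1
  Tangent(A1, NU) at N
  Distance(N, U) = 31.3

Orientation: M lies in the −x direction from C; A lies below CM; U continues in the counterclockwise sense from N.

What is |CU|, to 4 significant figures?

53.60

On A1, M sits at bearing 90° from A; a 119° counterclockwise sweep puts N at bearing 209°, so N = A + 12.0·(cos 209°, sin 209°) = (-44.00, -17.82). A1 meets NU tangentially, so AN is at right angles to NU, so NU runs along (−sin 209°, cos 209°); with |NU| = 31.3, U = (-28.82, -45.19). Then |CU| = |U − C| = 53.60.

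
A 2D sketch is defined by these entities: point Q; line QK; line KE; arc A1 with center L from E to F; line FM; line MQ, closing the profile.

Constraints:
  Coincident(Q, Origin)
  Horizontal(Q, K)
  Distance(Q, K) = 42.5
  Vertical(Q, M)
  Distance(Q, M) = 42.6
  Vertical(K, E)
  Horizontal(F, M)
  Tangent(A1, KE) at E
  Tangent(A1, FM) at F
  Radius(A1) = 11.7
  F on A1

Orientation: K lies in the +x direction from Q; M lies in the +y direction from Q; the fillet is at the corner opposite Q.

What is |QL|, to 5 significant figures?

43.629

Q is at the origin; QK is horizontal with |QK| = 42.5 and K on the +x side, so K = (42.500, 0.0000). QM is vertical with |QM| = 42.6 and M on the +y side, so M = (0.0000, 42.600). The virtual corner opposite Q is at (42.500, 42.600). A1 meets KE tangentially, so LE is at right angles to KE and the tangent condition forces LF to be normal to FM, with radius 11.7, so the center L sits 11.7 in from both sides at L = (30.800, 30.900). Then |QL| = |L − Q| = 43.629.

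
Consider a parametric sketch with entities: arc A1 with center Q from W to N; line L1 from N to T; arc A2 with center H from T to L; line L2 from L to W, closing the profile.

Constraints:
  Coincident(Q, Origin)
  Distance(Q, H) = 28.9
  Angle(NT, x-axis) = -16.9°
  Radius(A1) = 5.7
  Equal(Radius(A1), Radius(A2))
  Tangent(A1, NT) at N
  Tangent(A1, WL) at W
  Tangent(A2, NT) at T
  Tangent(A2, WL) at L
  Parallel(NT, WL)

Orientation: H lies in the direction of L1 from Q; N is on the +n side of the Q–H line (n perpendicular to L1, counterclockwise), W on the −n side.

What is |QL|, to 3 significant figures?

29.5

The slot axis is L1's direction at -16.9°, so u = (cos -16.9°, sin -16.9°) = (0.957, -0.291) and n = (−sin -16.9°, cos -16.9°) = (0.291, 0.957). Q is at the origin and H lies 28.9 along u from Q, so H = 28.9·u = (27.7, -8.40). Tangency of A1 to both parallel lines with radius 5.7 puts N and W at Q ± 5.7·n: N = (1.66, 5.45), W = (-1.66, -5.45). Equal radii place T and L the same way about H: T = H + 5.7·n = (29.3, -2.95), L = H − 5.7·n = (26.0, -13.9). Then |QL| = |L − Q| = 29.5.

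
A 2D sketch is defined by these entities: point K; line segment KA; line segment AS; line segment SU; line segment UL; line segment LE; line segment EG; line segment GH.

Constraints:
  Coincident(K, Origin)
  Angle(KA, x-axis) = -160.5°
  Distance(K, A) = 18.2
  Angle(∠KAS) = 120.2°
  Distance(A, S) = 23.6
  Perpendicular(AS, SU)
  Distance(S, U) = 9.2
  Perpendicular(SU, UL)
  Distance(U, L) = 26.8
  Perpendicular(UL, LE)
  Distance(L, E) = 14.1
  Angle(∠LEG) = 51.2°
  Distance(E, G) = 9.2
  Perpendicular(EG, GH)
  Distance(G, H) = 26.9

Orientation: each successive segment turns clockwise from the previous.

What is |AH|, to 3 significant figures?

25.3

K is at the origin; KA runs at -160.5° with length 18.2, so A = (-17.2, -6.08). ∠KAS = 120.2° gives AS at 140° from the x-axis; with |AS| = 23.6, S = (-35.2, 9.19). AS ⟂ SU, so SU runs at 49.7°; with |SU| = 9.2, U = (-29.2, 16.2). SU is perpendicular to UL, so UL runs at -40.3°; with |UL| = 26.8, L = (-8.77, -1.13). The perpendicularity gives LE at right angles to UL, so LE runs at -130°; with |LE| = 14.1, E = (-17.9, -11.9). ∠LEG = 51.2° gives EG at 101° from the x-axis; with |EG| = 9.2, G = (-19.6, -2.85). The perpendicularity gives GH at right angles to EG, so GH runs at 10.9°; with |GH| = 26.9, H = (6.79, 2.24). Then |AH| = |H − A| = 25.3.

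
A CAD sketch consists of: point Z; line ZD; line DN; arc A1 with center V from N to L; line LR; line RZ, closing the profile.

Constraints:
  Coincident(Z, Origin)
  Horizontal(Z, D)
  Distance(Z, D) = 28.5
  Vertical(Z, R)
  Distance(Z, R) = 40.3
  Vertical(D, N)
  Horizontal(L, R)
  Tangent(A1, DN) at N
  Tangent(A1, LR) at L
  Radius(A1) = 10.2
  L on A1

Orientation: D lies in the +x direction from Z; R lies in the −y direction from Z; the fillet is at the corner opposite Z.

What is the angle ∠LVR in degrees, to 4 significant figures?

60.87°

Z is at the origin; Z and D share the same y with |ZD| = 28.5 and D on the +x side, so D = (28.50, 0.000). Z and R share the same x with |ZR| = 40.3 and R on the −y side, so R = (0.000, -40.30). The virtual corner opposite Z is at (28.50, -40.30). A1 meets DN tangentially, so VN is at right angles to DN and tangency of A1 to LR means the radius VL is perpendicular to LR, with radius 10.2, so the center V sits 10.2 in from both sides at V = (18.30, -30.10). That places the tangent points at N = (28.50, -30.10) on DN and L = (18.30, -40.30) on LR. Then cos ∠LVR = VL·VR / (|VL||VR|), giving 60.87°.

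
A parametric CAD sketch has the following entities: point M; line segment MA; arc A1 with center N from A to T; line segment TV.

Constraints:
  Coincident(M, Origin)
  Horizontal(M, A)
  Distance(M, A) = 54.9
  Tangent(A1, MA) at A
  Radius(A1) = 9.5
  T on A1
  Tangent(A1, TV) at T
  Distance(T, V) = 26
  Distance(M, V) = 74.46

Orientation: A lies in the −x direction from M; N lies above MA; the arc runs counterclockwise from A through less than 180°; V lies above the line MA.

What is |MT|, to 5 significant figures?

50.561

Checks: ∠(NA, AM) = 90.00° ✓; |NT| = 9.500 ✓; ∠(NT, TV) = 90.00° ✓; |TV| = 26.00 ✓; |MV| = 74.46 ✓.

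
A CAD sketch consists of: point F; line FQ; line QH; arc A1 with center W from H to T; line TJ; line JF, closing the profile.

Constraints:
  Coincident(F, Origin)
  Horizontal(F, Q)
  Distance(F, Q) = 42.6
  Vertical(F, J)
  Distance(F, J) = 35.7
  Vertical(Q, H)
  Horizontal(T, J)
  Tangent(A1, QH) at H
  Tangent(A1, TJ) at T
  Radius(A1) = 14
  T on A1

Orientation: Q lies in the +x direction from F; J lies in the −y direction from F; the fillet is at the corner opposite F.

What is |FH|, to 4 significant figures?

47.81

F is at the origin; FQ is horizontal with |FQ| = 42.6 and Q on the +x side, so Q = (42.60, 0.000). F and J share the same x with |FJ| = 35.7 and J on the −y side, so J = (0.000, -35.70). The virtual corner opposite F is at (42.60, -35.70). Since A1 is tangent to QH there, WH ⟂ QH and the tangent condition forces WT to be normal to TJ, with radius 14.0, so the center W sits 14.0 in from both sides at W = (28.60, -21.70). That places the tangent points at H = (42.60, -21.70) on QH and T = (28.60, -35.70) on TJ. Then |FH| = |H − F| = 47.81.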